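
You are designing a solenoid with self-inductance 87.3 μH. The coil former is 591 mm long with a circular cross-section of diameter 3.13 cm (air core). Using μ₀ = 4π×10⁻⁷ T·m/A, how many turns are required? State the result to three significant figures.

A = π(d/2)² = π(1.565×10^-2 m)² = 7.694×10^-4 m².
From L = μ₀N²A/ℓ, N = √(Lℓ / (μ₀A)).
N = √[(8.730×10^-5)(0.591) / ((4π×10⁻⁷)×7.694×10^-4)] = √(5.336×10^4) ≈ 231.0.

N ≈ 231 turns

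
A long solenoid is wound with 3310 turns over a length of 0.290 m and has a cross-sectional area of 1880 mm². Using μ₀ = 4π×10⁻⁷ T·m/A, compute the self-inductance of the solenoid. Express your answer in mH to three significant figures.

L ≈ 89.3 mH

A = 1880 mm² = 1.880×10^-3 m².
For a long solenoid, L = μ₀N²A/ℓ.
L = (4π×10⁻⁷)(3310)²(1.880×10^-3)/(0.29 m) = 8.925×10^-2 H.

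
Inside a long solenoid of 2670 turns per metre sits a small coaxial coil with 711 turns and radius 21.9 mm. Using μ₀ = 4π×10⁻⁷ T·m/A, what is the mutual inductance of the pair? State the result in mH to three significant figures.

M ≈ 3.59 mH

The outer solenoid produces a uniform field B₁ = μ₀n₁I₁ across the inner coil,
so the flux linkage is N₂Φ = N₂B₁A₂ = μ₀n₁N₂A₂·I₁, giving M = μ₀n₁N₂A₂.
A₂ = πr² = π(2.190×10^-2 m)² = 1.507×10^-3 m².
M = (4π×10⁻⁷)(2670)(711)(1.507×10^-3) = 3.594×10^-3 H.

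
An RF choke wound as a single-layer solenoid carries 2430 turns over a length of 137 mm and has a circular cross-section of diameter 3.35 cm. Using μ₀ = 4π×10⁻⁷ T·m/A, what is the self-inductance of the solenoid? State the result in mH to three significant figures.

L ≈ 47.7 mH

A = π(d/2)² = π(1.675×10^-2 m)² = 8.814×10^-4 m².
For a long solenoid, L = μ₀N²A/ℓ.
L = (4π×10⁻⁷)(2430)²(8.814×10^-4)/(0.137 m) = 4.774×10^-2 H.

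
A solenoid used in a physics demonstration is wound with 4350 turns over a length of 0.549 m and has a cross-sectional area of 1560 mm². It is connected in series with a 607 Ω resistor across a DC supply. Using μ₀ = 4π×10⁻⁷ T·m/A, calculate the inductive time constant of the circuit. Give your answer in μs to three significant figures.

τ ≈ 111 μs

A = 1560 mm² = 1.560×10^-3 m².
L = μ₀N²A/ℓ = (4π×10⁻⁷)(4350)²(1.560×10^-3)/(0.549) = 6.757×10^-2 H.
τ = L/R = (6.757×10^-2)/(607) = 1.113×10^-4 s.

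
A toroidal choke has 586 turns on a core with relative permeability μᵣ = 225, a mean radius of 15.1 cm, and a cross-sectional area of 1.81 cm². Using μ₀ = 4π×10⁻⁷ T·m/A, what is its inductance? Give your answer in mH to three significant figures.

L ≈ 18.5 mH

For a thin toroid, L = μ₀μᵣN²A/(2πR).
L = (4π×10⁻⁷)(225)(586)²(1.810×10^-4) / (2π×0.151 m) = 1.852×10^-2 H.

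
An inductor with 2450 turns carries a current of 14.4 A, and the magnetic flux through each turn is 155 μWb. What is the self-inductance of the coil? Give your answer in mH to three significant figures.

Self-inductance is defined by L = NΦ_B/I (flux linkage over current).
L = (2450)(1.550×10^-4 Wb)/(14.4 A) = 2.637×10^-2 H.

L ≈ 26.4 mH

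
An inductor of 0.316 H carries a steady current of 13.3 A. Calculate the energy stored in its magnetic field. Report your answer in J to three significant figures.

Stored magnetic energy: U = ½LI².
U = ½(0.316 H)(13.3 A)² = 27.949 J.

U ≈ 27.9 J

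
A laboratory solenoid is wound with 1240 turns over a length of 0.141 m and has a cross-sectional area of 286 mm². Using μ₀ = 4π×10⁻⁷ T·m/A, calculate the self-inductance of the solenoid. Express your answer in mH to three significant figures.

L ≈ 3.92 mH

A = 286 mm² = 2.860×10^-4 m².
For a long solenoid, L = μ₀N²A/ℓ.
L = (4π×10⁻⁷)(1240)²(2.860×10^-4)/(0.141 m) = 3.919×10^-3 H.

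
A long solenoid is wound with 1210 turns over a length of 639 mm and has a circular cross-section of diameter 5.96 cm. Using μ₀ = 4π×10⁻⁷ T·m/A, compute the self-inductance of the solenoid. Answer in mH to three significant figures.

L ≈ 8.03 mH

A = π(d/2)² = π(2.980×10^-2 m)² = 2.790×10^-3 m².
For a long solenoid, L = μ₀N²A/ℓ.
L = (4π×10⁻⁷)(1210)²(2.790×10^-3)/(0.639 m) = 8.033×10^-3 H.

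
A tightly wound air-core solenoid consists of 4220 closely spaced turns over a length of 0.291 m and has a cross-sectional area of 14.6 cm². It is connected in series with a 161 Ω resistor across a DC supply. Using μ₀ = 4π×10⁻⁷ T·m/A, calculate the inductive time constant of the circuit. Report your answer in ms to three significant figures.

A = 14.6 cm² = 1.460×10^-3 m².
L = μ₀N²A/ℓ = (4π×10⁻⁷)(4220)²(1.460×10^-3)/(0.291) = 0.1123 H.
τ = L/R = (0.1123)/(161) = 6.974×10^-4 s.

τ ≈ 0.697 ms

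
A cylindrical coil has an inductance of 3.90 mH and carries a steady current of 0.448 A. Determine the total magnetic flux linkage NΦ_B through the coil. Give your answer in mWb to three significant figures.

From L = NΦ_B/I, the flux linkage is NΦ_B = LI.
NΦ_B = (3.900×10^-3 H)(0.448 A) = 1.747×10^-3 Wb.

NΦ_B ≈ 1.75 mWb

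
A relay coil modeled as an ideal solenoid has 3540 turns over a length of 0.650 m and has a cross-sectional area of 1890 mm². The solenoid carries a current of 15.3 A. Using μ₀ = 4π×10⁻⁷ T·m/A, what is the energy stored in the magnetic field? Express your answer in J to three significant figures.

U ≈ 5.36 J

A = 1890 mm² = 1.890×10^-3 m².
L = μ₀N²A/ℓ = (4π×10⁻⁷)(3540)²(1.890×10^-3)/(0.65) = 4.579×10^-2 H.
U = ½LI² = ½(4.579×10^-2)(15.3)² = 5.359 J.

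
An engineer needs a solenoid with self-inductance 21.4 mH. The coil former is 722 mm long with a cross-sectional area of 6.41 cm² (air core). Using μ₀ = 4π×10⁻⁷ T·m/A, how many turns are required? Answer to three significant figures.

A = 6.41 cm² = 6.410×10^-4 m².
From L = μ₀N²A/ℓ, N = √(Lℓ / (μ₀A)).
N = √[(2.140×10^-2)(0.722) / ((4π×10⁻⁷)×6.410×10^-4)] = √(1.918×10^7) ≈ 4379.7.

N ≈ 4380 turns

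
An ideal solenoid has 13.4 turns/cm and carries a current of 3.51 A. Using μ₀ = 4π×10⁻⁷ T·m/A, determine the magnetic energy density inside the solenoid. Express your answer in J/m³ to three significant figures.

u ≈ 13.9 J/m³

B = μ₀nI = (4π×10⁻⁷)(1.340×10^3)(3.51) = 5.910×10^-3 T.
u = B²/(2μ₀) = (5.910×10^-3)²/(2×4π×10⁻⁷) = 13.9 J/m³.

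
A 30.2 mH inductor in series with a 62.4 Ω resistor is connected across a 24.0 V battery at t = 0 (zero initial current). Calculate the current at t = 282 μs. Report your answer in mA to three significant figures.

I ≈ 170 mA

τ = L/R = 3.020×10^-2/62.4 = 4.840×10^-4 s; final current I_∞ = ε/R = 24.0/62.4 = 0.3846 A.
I(t) = I_∞(1 − e^(−t/τ)) with t/τ = 0.583.
I = (0.3846)(1 − e^(−0.583)) = 0.1698 A.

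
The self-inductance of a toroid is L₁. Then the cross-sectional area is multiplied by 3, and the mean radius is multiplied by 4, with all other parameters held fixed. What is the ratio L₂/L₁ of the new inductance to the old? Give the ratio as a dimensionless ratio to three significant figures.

L₂/L₁ = 0.750

For a toroid, L ∝ μᵣN²A/R.
L₂/L₁ = (3) × (4)^-1 = 0.750.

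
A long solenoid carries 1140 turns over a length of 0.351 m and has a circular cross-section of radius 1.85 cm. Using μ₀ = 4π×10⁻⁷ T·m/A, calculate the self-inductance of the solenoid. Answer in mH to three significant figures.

A = πr² = π(1.850×10^-2 m)² = 1.075×10^-3 m².
For a long solenoid, L = μ₀N²A/ℓ.
L = (4π×10⁻⁷)(1140)²(1.075×10^-3)/(0.351 m) = 5.003×10^-3 H.

L ≈ 5.00 mH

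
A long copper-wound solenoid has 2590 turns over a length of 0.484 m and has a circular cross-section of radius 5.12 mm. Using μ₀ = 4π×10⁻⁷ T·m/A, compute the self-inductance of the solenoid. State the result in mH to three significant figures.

L ≈ 1.43 mH

A = πr² = π(5.120×10^-3 m)² = 8.235×10^-5 m².
For a long solenoid, L = μ₀N²A/ℓ.
L = (4π×10⁻⁷)(2590)²(8.235×10^-5)/(0.484 m) = 1.434×10^-3 H.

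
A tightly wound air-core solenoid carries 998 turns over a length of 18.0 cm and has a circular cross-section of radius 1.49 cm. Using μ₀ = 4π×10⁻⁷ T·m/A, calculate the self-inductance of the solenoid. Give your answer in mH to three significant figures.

L ≈ 4.85 mH

A = πr² = π(1.490×10^-2 m)² = 6.9746×10^-4 m².
For a long solenoid, L = μ₀N²A/ℓ.
L = (4π×10⁻⁷)(998)²(6.9746×10^-4)/(0.18 m) = 4.850×10^-3 H.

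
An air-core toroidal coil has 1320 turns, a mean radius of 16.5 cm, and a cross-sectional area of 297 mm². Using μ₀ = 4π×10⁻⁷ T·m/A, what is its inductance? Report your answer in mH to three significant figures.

L ≈ 0.627 mH

For a thin toroid, L = μ₀N²A/(2πR).
L = (4π×10⁻⁷)(1320)²(2.970×10^-4) / (2π×0.165 m) = 6.273×10^-4 H.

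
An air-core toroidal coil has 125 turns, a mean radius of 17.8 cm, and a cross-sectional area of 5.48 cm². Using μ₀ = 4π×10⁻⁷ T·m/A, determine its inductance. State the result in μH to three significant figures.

L ≈ 9.62 μH

For a thin toroid, L = μ₀N²A/(2πR).
L = (4π×10⁻⁷)(125)²(5.480×10^-4) / (2π×0.178 m) = 9.621×10^-6 H.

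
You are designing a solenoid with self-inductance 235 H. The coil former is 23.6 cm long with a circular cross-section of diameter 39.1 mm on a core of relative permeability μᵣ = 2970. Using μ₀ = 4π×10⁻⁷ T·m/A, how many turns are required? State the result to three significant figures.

A = π(d/2)² = π(1.955×10^-2 m)² = 1.201×10^-3 m².
From L = μ₀μᵣN²A/ℓ, N = √(Lℓ / (μ₀μᵣA)).
N = √[(235)(0.236) / ((4π×10⁻⁷)(2970)×1.201×10^-3)] = √(1.238×10^7) ≈ 3517.9.

N ≈ 3520 turns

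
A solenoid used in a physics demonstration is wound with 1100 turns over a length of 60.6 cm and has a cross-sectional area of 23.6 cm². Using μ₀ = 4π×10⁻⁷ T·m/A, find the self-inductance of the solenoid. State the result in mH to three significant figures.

L ≈ 5.92 mH

A = 23.6 cm² = 2.360×10^-3 m².
For a long solenoid, L = μ₀N²A/ℓ.
L = (4π×10⁻⁷)(1100)²(2.360×10^-3)/(0.606 m) = 5.922×10^-3 H.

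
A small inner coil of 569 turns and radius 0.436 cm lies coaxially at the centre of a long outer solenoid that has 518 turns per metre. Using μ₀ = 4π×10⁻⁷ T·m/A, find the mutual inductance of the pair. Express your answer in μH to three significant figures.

The outer solenoid produces a uniform field B₁ = μ₀n₁I₁ across the inner coil,
so the flux linkage is N₂Φ = N₂B₁A₂ = μ₀n₁N₂A₂·I₁, giving M = μ₀n₁N₂A₂.
A₂ = πr² = π(4.360×10^-3 m)² = 5.972×10^-5 m².
M = (4π×10⁻⁷)(518)(569)(5.972×10^-5) = 2.212×10^-5 H.

M ≈ 22.1 μH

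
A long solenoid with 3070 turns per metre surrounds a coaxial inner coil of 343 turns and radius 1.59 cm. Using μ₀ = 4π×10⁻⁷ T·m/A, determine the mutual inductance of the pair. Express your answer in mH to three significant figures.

The outer solenoid produces a uniform field B₁ = μ₀n₁I₁ across the inner coil,
so the flux linkage is N₂Φ = N₂B₁A₂ = μ₀n₁N₂A₂·I₁, giving M = μ₀n₁N₂A₂.
A₂ = πr² = π(1.590×10^-2 m)² = 7.942×10^-4 m².
M = (4π×10⁻⁷)(3070)(343)(7.942×10^-4) = 1.051×10^-3 H.

M ≈ 1.05 mH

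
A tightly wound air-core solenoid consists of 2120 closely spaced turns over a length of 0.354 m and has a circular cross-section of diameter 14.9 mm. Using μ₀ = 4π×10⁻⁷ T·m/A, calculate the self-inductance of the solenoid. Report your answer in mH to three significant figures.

L ≈ 2.78 mH

A = π(d/2)² = π(7.450×10^-3 m)² = 1.744×10^-4 m².
For a long solenoid, L = μ₀N²A/ℓ.
L = (4π×10⁻⁷)(2120)²(1.744×10^-4)/(0.354 m) = 2.782×10^-3 H.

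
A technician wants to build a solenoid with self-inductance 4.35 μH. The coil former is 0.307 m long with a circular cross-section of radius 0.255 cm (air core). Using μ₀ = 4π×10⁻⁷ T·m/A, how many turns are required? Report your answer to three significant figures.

A = πr² = π(2.550×10^-3 m)² = 2.043×10^-5 m².
From L = μ₀N²A/ℓ, N = √(Lℓ / (μ₀A)).
N = √[(4.350×10^-6)(0.307) / ((4π×10⁻⁷)×2.043×10^-5)] = √(5.202×10^4) ≈ 228.1.

N ≈ 228 turns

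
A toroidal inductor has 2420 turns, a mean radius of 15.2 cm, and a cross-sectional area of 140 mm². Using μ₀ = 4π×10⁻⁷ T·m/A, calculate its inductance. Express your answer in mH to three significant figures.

L ≈ 1.08 mH

For a thin toroid, L = μ₀N²A/(2πR).
L = (4π×10⁻⁷)(2420)²(1.400×10^-4) / (2π×0.152 m) = 1.079×10^-3 H.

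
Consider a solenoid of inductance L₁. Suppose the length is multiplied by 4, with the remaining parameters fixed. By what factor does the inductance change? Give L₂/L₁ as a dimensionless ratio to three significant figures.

L₂/L₁ = 0.250

For a solenoid, L ∝ μᵣN²A/ℓ.
L₂/L₁ = (4)^-1 = 0.250.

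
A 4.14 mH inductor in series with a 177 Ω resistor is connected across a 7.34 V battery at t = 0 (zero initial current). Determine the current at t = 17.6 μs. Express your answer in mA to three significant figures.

I ≈ 21.9 mA

τ = L/R = 4.140×10^-3/177 = 2.339×10^-5 s; final current I_∞ = ε/R = 7.34/177 = 4.147×10^-2 A.
I(t) = I_∞(1 − e^(−t/τ)) with t/τ = 0.752.
I = (4.147×10^-2)(1 − e^(−0.752)) = 2.193×10^-2 A.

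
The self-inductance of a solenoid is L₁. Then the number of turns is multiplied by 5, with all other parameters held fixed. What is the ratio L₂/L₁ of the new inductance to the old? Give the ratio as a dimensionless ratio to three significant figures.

For a solenoid, L ∝ μᵣN²A/ℓ.
L₂/L₁ = (5)^2 = 25.0.

L₂/L₁ = 25.0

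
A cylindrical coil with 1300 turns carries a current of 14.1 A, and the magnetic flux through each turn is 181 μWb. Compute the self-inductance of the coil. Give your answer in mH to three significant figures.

Self-inductance is defined by L = NΦ_B/I (flux linkage over current).
L = (1300)(1.810×10^-4 Wb)/(14.1 A) = 1.669×10^-2 H.

L ≈ 16.7 mH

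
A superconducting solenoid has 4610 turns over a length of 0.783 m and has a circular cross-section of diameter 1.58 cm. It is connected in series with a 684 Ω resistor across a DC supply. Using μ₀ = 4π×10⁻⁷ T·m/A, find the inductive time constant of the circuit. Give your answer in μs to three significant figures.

A = π(d/2)² = π(7.900×10^-3 m)² = 1.961×10^-4 m².
L = μ₀N²A/ℓ = (4π×10⁻⁷)(4610)²(1.961×10^-4)/(0.783) = 6.687×10^-3 H.
τ = L/R = (6.687×10^-3)/(684) = 9.777×10^-6 s.

τ ≈ 9.78 μs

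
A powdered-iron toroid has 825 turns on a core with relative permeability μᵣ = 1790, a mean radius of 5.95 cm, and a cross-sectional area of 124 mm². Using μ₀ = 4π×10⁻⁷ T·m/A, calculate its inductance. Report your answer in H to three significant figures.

L ≈ 0.508 H

For a thin toroid, L = μ₀μᵣN²A/(2πR).
L = (4π×10⁻⁷)(1790)(825)²(1.240×10^-4) / (2π×5.950×10^-2 m) = 0.5078 H.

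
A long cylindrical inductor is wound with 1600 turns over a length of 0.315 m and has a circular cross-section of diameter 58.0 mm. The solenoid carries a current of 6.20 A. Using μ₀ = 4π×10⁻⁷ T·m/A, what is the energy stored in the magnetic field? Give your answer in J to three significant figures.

U ≈ 0.519 J

A = π(d/2)² = π(2.900×10^-2 m)² = 2.642×10^-3 m².
L = μ₀N²A/ℓ = (4π×10⁻⁷)(1600)²(2.642×10^-3)/(0.315) = 2.698×10^-2 H.
U = ½LI² = ½(2.698×10^-2)(6.20)² = 0.5186 J.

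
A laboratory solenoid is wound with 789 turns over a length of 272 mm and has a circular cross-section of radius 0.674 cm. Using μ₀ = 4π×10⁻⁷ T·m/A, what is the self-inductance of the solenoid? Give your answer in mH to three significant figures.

L ≈ 0.410 mH

A = πr² = π(6.740×10^-3 m)² = 1.427×10^-4 m².
For a long solenoid, L = μ₀N²A/ℓ.
L = (4π×10⁻⁷)(789)²(1.427×10^-4)/(0.272 m) = 4.1045×10^-4 H.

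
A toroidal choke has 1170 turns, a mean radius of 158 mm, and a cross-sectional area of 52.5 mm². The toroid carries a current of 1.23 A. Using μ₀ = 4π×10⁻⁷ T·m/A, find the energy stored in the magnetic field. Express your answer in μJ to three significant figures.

U ≈ 68.8 μJ

L = μ₀N²A/(2πR) = (4π×10⁻⁷)(1170)²(5.250×10^-5)/(2π×0.158) = 9.097×10^-5 H.
U = ½LI² = ½(9.097×10^-5)(1.23)² = 6.882×10^-5 J.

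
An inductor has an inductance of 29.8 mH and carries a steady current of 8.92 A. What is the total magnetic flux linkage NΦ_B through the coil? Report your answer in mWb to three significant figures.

NΦ_B ≈ 266 mWb

From L = NΦ_B/I, the flux linkage is NΦ_B = LI.
NΦ_B = (2.980×10^-2 H)(8.92 A) = 0.2658 Wb.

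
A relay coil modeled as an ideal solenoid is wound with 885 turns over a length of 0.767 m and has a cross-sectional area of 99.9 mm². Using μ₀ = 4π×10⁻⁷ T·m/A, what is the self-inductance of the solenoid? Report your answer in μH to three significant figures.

A = 99.9 mm² = 9.990×10^-5 m².
For a long solenoid, L = μ₀N²A/ℓ.
L = (4π×10⁻⁷)(885)²(9.990×10^-5)/(0.767 m) = 1.282×10^-4 H.

L ≈ 128 μH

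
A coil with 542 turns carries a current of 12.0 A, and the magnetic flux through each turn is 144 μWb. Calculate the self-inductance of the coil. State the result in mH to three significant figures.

L ≈ 6.50 mH

Self-inductance is defined by L = NΦ_B/I (flux linkage over current).
L = (542)(1.440×10^-4 Wb)/(12.0 A) = 6.504×10^-3 H.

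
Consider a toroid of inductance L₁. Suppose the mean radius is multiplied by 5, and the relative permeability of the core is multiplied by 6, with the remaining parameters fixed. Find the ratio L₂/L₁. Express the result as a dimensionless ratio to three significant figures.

L₂/L₁ = 1.20

For a toroid, L ∝ μᵣN²A/R.
L₂/L₁ = (5)^-1 × (6) = 1.20.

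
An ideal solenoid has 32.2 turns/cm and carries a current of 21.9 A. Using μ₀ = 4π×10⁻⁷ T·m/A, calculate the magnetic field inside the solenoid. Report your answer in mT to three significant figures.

Inside a long solenoid, B = μ₀nI.
B = (4π×10⁻⁷)(3.220×10^3 m⁻¹)(21.9 A) = 8.862×10^-2 T.

B ≈ 88.6 mT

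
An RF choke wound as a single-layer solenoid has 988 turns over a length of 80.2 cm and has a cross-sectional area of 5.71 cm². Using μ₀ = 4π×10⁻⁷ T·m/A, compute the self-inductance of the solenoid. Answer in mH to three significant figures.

L ≈ 0.873 mH

A = 5.71 cm² = 5.710×10^-4 m².
For a long solenoid, L = μ₀N²A/ℓ.
L = (4π×10⁻⁷)(988)²(5.710×10^-4)/(0.802 m) = 8.733×10^-4 H.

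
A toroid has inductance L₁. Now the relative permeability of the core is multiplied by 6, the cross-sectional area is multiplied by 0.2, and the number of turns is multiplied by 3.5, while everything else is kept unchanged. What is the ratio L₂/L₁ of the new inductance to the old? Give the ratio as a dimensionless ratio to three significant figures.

L₂/L₁ = 14.7

For a toroid, L ∝ μᵣN²A/R.
L₂/L₁ = (6) × (0.2) × (3.5)^2 = 14.7.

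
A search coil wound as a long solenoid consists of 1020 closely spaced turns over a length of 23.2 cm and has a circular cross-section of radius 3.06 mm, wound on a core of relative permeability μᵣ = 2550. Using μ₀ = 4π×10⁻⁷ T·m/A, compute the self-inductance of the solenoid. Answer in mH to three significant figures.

A = πr² = π(3.060×10^-3 m)² = 2.942×10^-5 m².
For a long solenoid, L = μ₀μᵣN²A/ℓ.
L = (4π×10⁻⁷)(2550)(1020)²(2.942×10^-5)/(0.232 m) = 0.4227 H.

L ≈ 423 mH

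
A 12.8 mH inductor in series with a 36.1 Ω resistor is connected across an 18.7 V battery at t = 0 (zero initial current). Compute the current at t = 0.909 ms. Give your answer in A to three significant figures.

I ≈ 0.478 A

τ = L/R = 1.280×10^-2/36.1 = 3.546×10^-4 s; final current I_∞ = ε/R = 18.7/36.1 = 0.518 A.
I(t) = I_∞(1 − e^(−t/τ)) with t/τ = 2.564.
I = (0.518)(1 − e^(−2.564)) = 0.4781 A.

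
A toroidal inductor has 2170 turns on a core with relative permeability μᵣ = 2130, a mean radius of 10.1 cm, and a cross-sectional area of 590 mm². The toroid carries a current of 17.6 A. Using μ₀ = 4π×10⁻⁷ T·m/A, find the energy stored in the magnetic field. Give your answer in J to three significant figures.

U ≈ 1810 J

L = μ₀μᵣN²A/(2πR) = (4π×10⁻⁷)(2130)(2170)²(5.900×10^-4)/(2π×0.101) = 11.72 H.
U = ½LI² = ½(11.72)(17.6)² = 1.8149×10^3 J.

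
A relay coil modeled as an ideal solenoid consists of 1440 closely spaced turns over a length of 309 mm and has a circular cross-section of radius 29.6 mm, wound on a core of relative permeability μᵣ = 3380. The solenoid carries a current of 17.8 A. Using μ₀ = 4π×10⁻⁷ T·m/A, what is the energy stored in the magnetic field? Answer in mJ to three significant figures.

U ≈ 12400000 mJ

A = πr² = π(2.960×10^-2 m)² = 2.753×10^-3 m².
L = μ₀μᵣN²A/ℓ = (4π×10⁻⁷)(3380)(1440)²(2.753×10^-3)/(0.309) = 78.46 H.
U = ½LI² = ½(78.46)(17.8)² = 1.243×10^4 J.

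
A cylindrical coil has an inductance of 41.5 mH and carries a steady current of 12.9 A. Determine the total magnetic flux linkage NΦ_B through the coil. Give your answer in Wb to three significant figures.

From L = NΦ_B/I, the flux linkage is NΦ_B = LI.
NΦ_B = (4.150×10^-2 H)(12.9 A) = 0.5353 Wb.

NΦ_B ≈ 0.535 Wb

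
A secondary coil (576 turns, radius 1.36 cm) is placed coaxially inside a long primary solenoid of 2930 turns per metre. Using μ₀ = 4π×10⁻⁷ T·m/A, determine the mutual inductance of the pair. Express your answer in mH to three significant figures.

M ≈ 1.23 mH

The outer solenoid produces a uniform field B₁ = μ₀n₁I₁ across the inner coil,
so the flux linkage is N₂Φ = N₂B₁A₂ = μ₀n₁N₂A₂·I₁, giving M = μ₀n₁N₂A₂.
A₂ = πr² = π(1.360×10^-2 m)² = 5.811×10^-4 m².
M = (4π×10⁻⁷)(2930)(576)(5.811×10^-4) = 1.232×10^-3 H.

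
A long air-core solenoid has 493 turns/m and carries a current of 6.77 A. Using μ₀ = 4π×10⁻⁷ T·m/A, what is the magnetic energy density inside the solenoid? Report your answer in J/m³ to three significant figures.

u ≈ 7.00 J/m³

B = μ₀nI = (4π×10⁻⁷)(493)(6.77) = 4.194×10^-3 T.
u = B²/(2μ₀) = (4.194×10^-3)²/(2×4π×10⁻⁷) = 6.999 J/m³.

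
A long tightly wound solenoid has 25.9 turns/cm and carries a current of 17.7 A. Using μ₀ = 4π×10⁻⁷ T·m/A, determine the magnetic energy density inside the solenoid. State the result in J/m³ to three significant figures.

u ≈ 1320 J/m³

B = μ₀nI = (4π×10⁻⁷)(2.590×10^3)(17.7) = 5.761×10^-2 T.
u = B²/(2μ₀) = (5.761×10^-2)²/(2×4π×10⁻⁷) = 1.320×10^3 J/m³.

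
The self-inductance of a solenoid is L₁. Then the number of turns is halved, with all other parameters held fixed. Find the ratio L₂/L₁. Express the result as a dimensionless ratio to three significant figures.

For a solenoid, L ∝ μᵣN²A/ℓ.
L₂/L₁ = (0.5)^2 = 0.250.

L₂/L₁ = 0.250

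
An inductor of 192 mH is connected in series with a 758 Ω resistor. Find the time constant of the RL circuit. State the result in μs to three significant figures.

τ ≈ 253 μs

τ = L/R = (0.192 H)/(758 Ω) = 2.533×10^-4 s.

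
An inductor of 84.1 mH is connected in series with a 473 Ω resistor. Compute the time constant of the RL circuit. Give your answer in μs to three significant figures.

τ = L/R = (8.410×10^-2 H)/(473 Ω) = 1.778×10^-4 s.

τ ≈ 178 μs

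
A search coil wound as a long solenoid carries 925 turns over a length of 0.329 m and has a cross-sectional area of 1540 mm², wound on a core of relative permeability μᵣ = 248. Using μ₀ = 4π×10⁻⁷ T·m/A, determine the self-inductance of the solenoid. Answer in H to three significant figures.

L ≈ 1.25 H

A = 1540 mm² = 1.540×10^-3 m².
For a long solenoid, L = μ₀μᵣN²A/ℓ.
L = (4π×10⁻⁷)(248)(925)²(1.540×10^-3)/(0.329 m) = 1.248 H.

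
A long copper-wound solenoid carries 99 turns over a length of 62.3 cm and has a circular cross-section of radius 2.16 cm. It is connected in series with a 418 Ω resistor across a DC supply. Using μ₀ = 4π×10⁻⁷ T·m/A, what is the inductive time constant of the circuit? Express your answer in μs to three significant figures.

τ ≈ 0.0693 μs

A = πr² = π(2.160×10^-2 m)² = 1.466×10^-3 m².
L = μ₀N²A/ℓ = (4π×10⁻⁷)(99)²(1.466×10^-3)/(0.623) = 2.898×10^-5 H.
τ = L/R = (2.898×10^-5)/(418) = 6.932×10^-8 s.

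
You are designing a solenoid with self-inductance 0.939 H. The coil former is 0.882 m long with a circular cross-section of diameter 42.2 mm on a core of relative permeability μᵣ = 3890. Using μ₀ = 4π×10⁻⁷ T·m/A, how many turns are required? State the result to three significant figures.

A = π(d/2)² = π(2.110×10^-2 m)² = 1.399×10^-3 m².
From L = μ₀μᵣN²A/ℓ, N = √(Lℓ / (μ₀μᵣA)).
N = √[(0.939)(0.882) / ((4π×10⁻⁷)(3890)×1.399×10^-3)] = √(1.211×10^5) ≈ 348.0.

N ≈ 348 turns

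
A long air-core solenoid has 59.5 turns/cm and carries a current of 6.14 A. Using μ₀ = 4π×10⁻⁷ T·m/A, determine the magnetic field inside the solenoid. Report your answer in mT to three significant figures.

Inside a long solenoid, B = μ₀nI.
B = (4π×10⁻⁷)(5.950×10^3 m⁻¹)(6.14 A) = 4.591×10^-2 T.

B ≈ 45.9 mT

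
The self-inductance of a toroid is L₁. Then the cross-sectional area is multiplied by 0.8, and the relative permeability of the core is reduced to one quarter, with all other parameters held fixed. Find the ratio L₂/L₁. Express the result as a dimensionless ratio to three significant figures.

L₂/L₁ = 0.200

For a toroid, L ∝ μᵣN²A/R.
L₂/L₁ = (0.8) × (0.25) = 0.200.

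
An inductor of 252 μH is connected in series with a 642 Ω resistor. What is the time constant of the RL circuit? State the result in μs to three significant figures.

τ ≈ 0.393 μs

τ = L/R = (2.520×10^-4 H)/(642 Ω) = 3.925×10^-7 s.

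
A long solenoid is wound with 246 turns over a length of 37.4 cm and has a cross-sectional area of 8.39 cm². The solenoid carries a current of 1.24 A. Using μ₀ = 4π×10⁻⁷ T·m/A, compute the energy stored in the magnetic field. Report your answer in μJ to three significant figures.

U ≈ 131 μJ

A = 8.39 cm² = 8.390×10^-4 m².
L = μ₀N²A/ℓ = (4π×10⁻⁷)(246)²(8.390×10^-4)/(0.374) = 1.706×10^-4 H.
U = ½LI² = ½(1.706×10^-4)(1.24)² = 1.312×10^-4 J.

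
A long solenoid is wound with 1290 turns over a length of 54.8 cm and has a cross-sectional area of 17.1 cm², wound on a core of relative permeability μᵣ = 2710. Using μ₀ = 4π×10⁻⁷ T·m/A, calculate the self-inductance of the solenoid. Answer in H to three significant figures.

A = 17.1 cm² = 1.710×10^-3 m².
For a long solenoid, L = μ₀μᵣN²A/ℓ.
L = (4π×10⁻⁷)(2710)(1290)²(1.710×10^-3)/(0.548 m) = 17.68 H.

L ≈ 17.7 H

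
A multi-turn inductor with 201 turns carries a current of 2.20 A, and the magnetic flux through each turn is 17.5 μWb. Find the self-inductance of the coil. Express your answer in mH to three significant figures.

Self-inductance is defined by L = NΦ_B/I (flux linkage over current).
L = (201)(1.750×10^-5 Wb)/(2.20 A) = 1.599×10^-3 H.

L ≈ 1.60 mH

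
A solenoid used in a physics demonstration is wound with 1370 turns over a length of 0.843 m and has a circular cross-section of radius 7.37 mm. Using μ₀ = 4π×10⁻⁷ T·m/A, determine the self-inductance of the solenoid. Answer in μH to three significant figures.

A = πr² = π(7.370×10^-3 m)² = 1.706×10^-4 m².
For a long solenoid, L = μ₀N²A/ℓ.
L = (4π×10⁻⁷)(1370)²(1.706×10^-4)/(0.843 m) = 4.774×10^-4 H.

L ≈ 477 μH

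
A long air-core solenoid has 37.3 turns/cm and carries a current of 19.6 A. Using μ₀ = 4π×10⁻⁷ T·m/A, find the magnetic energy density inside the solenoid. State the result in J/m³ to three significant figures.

u ≈ 3360 J/m³

B = μ₀nI = (4π×10⁻⁷)(3.730×10^3)(19.6) = 9.187×10^-2 T.
u = B²/(2μ₀) = (9.187×10^-2)²/(2×4π×10⁻⁷) = 3.358×10^3 J/m³.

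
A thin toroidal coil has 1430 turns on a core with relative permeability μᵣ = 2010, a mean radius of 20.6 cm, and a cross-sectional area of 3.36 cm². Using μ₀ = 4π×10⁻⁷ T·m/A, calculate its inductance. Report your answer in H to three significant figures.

For a thin toroid, L = μ₀μᵣN²A/(2πR).
L = (4π×10⁻⁷)(2010)(1430)²(3.360×10^-4) / (2π×0.206 m) = 1.341 H.

L ≈ 1.34 H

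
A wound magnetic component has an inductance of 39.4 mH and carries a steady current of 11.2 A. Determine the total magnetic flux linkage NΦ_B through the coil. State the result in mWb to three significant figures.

NΦ_B ≈ 441 mWb

From L = NΦ_B/I, the flux linkage is NΦ_B = LI.
NΦ_B = (3.940×10^-2 H)(11.2 A) = 0.4413 Wb.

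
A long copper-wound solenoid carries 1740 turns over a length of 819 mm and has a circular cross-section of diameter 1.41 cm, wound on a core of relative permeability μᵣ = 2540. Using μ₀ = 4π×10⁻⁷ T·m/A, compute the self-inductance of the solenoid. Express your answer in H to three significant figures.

A = π(d/2)² = π(7.050×10^-3 m)² = 1.561×10^-4 m².
For a long solenoid, L = μ₀μᵣN²A/ℓ.
L = (4π×10⁻⁷)(2540)(1740)²(1.561×10^-4)/(0.819 m) = 1.842 H.

L ≈ 1.84 H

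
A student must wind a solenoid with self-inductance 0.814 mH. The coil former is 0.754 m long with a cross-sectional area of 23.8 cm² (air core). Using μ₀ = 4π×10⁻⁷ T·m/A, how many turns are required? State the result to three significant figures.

N ≈ 453 turns

A = 23.8 cm² = 2.380×10^-3 m².
From L = μ₀N²A/ℓ, N = √(Lℓ / (μ₀A)).
N = √[(8.140×10^-4)(0.754) / ((4π×10⁻⁷)×2.380×10^-3)] = √(2.052×10^5) ≈ 453.0.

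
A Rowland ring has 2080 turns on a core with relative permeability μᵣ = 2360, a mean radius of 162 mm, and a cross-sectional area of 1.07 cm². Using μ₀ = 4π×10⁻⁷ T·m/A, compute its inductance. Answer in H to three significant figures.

For a thin toroid, L = μ₀μᵣN²A/(2πR).
L = (4π×10⁻⁷)(2360)(2080)²(1.070×10^-4) / (2π×0.162 m) = 1.349 H.

L ≈ 1.35 H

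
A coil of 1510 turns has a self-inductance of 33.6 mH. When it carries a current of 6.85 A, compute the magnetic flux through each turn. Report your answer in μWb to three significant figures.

Φ_B ≈ 152 μWb

From L = NΦ_B/I, the flux per turn is Φ_B = LI/N.
Φ_B = (3.360×10^-2 H)(6.85 A)/1510 = 1.524×10^-4 Wb.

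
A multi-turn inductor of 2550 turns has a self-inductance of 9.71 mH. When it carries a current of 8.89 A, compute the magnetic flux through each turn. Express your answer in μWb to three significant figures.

Φ_B ≈ 33.9 μWb

From L = NΦ_B/I, the flux per turn is Φ_B = LI/N.
Φ_B = (9.710×10^-3 H)(8.89 A)/2550 = 3.385×10^-5 Wb.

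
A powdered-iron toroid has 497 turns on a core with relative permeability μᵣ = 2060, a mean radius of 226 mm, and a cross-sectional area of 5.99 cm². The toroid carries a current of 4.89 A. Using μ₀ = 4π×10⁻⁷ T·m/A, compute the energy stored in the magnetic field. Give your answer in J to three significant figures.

U ≈ 3.22 J

L = μ₀μᵣN²A/(2πR) = (4π×10⁻⁷)(2060)(497)²(5.990×10^-4)/(2π×0.226) = 0.2697 H.
U = ½LI² = ½(0.2697)(4.89)² = 3.2249 J.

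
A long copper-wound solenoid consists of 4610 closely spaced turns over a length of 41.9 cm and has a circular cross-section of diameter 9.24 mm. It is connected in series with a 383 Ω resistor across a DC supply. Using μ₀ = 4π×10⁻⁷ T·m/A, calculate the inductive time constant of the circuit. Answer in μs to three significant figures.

τ ≈ 11.2 μs

A = π(d/2)² = π(4.620×10^-3 m)² = 6.706×10^-5 m².
L = μ₀N²A/ℓ = (4π×10⁻⁷)(4610)²(6.706×10^-5)/(0.419) = 4.274×10^-3 H.
τ = L/R = (4.274×10^-3)/(383) = 1.116×10^-5 s.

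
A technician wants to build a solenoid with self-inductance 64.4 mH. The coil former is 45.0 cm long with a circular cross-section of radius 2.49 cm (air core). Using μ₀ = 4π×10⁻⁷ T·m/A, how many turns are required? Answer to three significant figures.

A = πr² = π(2.490×10^-2 m)² = 1.948×10^-3 m².
From L = μ₀N²A/ℓ, N = √(Lℓ / (μ₀A)).
N = √[(6.440×10^-2)(0.45) / ((4π×10⁻⁷)×1.948×10^-3)] = √(1.184×10^7) ≈ 3440.9.

N ≈ 3440 turns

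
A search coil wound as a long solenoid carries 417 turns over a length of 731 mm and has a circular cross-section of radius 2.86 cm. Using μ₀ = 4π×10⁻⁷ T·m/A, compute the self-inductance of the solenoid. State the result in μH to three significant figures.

A = πr² = π(2.860×10^-2 m)² = 2.570×10^-3 m².
For a long solenoid, L = μ₀N²A/ℓ.
L = (4π×10⁻⁷)(417)²(2.570×10^-3)/(0.731 m) = 7.682×10^-4 H.

L ≈ 768 μH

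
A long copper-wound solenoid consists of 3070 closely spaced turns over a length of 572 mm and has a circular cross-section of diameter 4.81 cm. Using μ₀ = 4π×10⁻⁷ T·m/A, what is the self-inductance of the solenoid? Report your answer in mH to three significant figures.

A = π(d/2)² = π(2.405×10^-2 m)² = 1.817×10^-3 m².
For a long solenoid, L = μ₀N²A/ℓ.
L = (4π×10⁻⁷)(3070)²(1.817×10^-3)/(0.572 m) = 3.762×10^-2 H.

L ≈ 37.6 mH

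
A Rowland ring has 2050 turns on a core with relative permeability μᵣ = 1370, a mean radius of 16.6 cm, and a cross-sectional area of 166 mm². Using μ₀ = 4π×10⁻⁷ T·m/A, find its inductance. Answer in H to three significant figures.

For a thin toroid, L = μ₀μᵣN²A/(2πR).
L = (4π×10⁻⁷)(1370)(2050)²(1.660×10^-4) / (2π×0.166 m) = 1.151 H.

L ≈ 1.15 H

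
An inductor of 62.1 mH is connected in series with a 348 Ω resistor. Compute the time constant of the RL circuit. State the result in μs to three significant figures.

τ = L/R = (6.210×10^-2 H)/(348 Ω) = 1.784×10^-4 s.

τ ≈ 178 μs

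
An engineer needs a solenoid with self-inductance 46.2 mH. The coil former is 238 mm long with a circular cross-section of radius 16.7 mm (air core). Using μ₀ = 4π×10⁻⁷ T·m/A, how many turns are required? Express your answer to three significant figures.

N ≈ 3160 turns

A = πr² = π(1.670×10^-2 m)² = 8.762×10^-4 m².
From L = μ₀N²A/ℓ, N = √(Lℓ / (μ₀A)).
N = √[(4.620×10^-2)(0.238) / ((4π×10⁻⁷)×8.762×10^-4)] = √(9.987×10^6) ≈ 3160.2.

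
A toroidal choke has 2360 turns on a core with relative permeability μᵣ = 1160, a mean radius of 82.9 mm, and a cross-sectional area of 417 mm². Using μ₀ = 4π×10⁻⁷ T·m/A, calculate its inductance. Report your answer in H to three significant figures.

For a thin toroid, L = μ₀μᵣN²A/(2πR).
L = (4π×10⁻⁷)(1160)(2360)²(4.170×10^-4) / (2π×8.290×10^-2 m) = 6.5 H.

L ≈ 6.50 H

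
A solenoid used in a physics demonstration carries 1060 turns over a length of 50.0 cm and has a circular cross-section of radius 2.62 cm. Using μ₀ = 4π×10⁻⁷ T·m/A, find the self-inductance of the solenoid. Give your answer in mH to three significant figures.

L ≈ 6.09 mH

A = πr² = π(2.620×10^-2 m)² = 2.157×10^-3 m².
For a long solenoid, L = μ₀N²A/ℓ.
L = (4π×10⁻⁷)(1060)²(2.157×10^-3)/(0.5 m) = 6.090×10^-3 H.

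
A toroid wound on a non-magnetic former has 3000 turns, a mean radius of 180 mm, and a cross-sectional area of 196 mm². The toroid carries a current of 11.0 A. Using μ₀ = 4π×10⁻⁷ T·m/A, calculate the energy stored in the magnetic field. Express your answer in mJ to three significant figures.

U ≈ 119 mJ

L = μ₀N²A/(2πR) = (4π×10⁻⁷)(3000)²(1.960×10^-4)/(2π×0.18) = 1.960×10^-3 H.
U = ½LI² = ½(1.960×10^-3)(11.0)² = 0.1186 J.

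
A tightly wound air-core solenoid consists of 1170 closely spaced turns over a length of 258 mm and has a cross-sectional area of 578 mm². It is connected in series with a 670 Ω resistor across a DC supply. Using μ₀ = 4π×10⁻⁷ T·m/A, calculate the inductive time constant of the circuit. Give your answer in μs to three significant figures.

A = 578 mm² = 5.780×10^-4 m².
L = μ₀N²A/ℓ = (4π×10⁻⁷)(1170)²(5.780×10^-4)/(0.258) = 3.854×10^-3 H.
τ = L/R = (3.854×10^-3)/(670) = 5.752×10^-6 s.

τ ≈ 5.75 μs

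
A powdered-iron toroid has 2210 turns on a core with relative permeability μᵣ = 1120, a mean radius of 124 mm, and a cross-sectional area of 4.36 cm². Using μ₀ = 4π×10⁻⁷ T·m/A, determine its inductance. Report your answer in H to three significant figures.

L ≈ 3.85 H

For a thin toroid, L = μ₀μᵣN²A/(2πR).
L = (4π×10⁻⁷)(1120)(2210)²(4.360×10^-4) / (2π×0.124 m) = 3.847 H.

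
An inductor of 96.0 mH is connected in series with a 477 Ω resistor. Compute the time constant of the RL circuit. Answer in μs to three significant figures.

τ = L/R = (9.600×10^-2 H)/(477 Ω) = 2.013×10^-4 s.

τ ≈ 201 μs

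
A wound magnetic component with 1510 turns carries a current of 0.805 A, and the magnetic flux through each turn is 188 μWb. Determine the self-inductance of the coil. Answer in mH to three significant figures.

Self-inductance is defined by L = NΦ_B/I (flux linkage over current).
L = (1510)(1.880×10^-4 Wb)/(0.805 A) = 0.3526 H.

L ≈ 353 mH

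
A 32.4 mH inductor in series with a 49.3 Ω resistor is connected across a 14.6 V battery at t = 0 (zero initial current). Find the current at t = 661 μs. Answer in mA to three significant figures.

I ≈ 188 mA

τ = L/R = 3.240×10^-2/49.3 = 6.572×10^-4 s; final current I_∞ = ε/R = 14.6/49.3 = 0.2961 A.
I(t) = I_∞(1 − e^(−t/τ)) with t/τ = 1.006.
I = (0.2961)(1 − e^(−1.006)) = 0.1878 A.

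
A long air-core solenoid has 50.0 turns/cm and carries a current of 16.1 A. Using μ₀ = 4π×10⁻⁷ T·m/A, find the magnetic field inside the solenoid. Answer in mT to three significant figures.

B ≈ 101 mT

Inside a long solenoid, B = μ₀nI.
B = (4π×10⁻⁷)(5.000×10^3 m⁻¹)(16.1 A) = 0.1012 T.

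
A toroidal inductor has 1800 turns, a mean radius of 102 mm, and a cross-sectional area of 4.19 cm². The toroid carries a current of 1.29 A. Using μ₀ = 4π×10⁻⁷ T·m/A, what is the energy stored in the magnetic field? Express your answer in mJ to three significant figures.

L = μ₀N²A/(2πR) = (4π×10⁻⁷)(1800)²(4.190×10^-4)/(2π×0.102) = 2.662×10^-3 H.
U = ½LI² = ½(2.662×10^-3)(1.29)² = 2.2148×10^-3 J.

U ≈ 2.21 mJ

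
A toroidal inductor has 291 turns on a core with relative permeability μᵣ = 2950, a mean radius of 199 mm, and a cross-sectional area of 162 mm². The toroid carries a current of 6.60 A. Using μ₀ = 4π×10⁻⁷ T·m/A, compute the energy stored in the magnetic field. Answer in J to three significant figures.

U ≈ 0.886 J

L = μ₀μᵣN²A/(2πR) = (4π×10⁻⁷)(2950)(291)²(1.620×10^-4)/(2π×0.199) = 4.067×10^-2 H.
U = ½LI² = ½(4.067×10^-2)(6.60)² = 0.8858 J.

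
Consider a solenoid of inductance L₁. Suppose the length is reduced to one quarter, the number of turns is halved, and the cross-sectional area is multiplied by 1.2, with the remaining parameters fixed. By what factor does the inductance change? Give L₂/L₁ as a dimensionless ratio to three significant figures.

L₂/L₁ = 1.20

For a solenoid, L ∝ μᵣN²A/ℓ.
L₂/L₁ = (0.25)^-1 × (0.5)^2 × (1.2) = 1.20.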